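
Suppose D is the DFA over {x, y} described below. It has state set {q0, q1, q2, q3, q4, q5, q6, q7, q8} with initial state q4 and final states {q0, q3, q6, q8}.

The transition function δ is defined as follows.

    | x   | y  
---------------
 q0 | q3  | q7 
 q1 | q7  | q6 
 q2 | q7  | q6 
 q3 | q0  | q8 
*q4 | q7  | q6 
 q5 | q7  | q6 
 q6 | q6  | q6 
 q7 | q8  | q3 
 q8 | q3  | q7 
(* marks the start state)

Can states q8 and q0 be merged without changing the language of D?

Yes

First remove the unreachable states {q1,q2,q5}; 6 states remain.
Start with accepting vs non-accepting: {q0,q3,q6,q8} | {q4,q7}.
On input y, block {q0,q3,q6,q8} splits into {q0,q8} and {q3,q6}.
Split {q4,q7} by δ(·,x) → {q4} and {q7}.
On input x, block {q3,q6} splits into {q3} and {q6}.
The partition is now stable with 5 blocks: {q0,q8} | {q4} | {q3} | {q7} | {q6}.
q8 and q0 lie in the same block of the stable partition, so they are equivalent — no string distinguishes them.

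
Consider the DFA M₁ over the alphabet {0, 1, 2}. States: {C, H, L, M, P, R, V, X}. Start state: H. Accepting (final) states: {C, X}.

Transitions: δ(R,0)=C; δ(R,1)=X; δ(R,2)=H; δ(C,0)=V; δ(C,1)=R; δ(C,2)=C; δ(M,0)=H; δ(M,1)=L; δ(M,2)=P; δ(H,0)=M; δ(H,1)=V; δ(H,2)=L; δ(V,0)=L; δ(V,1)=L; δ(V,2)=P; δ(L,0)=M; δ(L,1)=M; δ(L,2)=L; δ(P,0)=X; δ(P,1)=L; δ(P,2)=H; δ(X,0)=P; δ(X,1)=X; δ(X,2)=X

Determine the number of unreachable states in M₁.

No path from H leads to C, R; the other 6 states are all reachable.

2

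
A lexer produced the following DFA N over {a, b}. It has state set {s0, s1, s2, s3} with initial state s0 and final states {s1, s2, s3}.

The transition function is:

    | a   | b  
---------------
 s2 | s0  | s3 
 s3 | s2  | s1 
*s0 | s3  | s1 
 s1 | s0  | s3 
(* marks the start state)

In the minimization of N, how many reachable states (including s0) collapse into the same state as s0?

All states are reachable from the start state.
Start with accepting vs non-accepting: {s1,s2,s3} | {s0}.
On input a, block {s1,s2,s3} splits into {s1,s2} and {s3}.
The partition is now stable with 3 blocks: {s1,s2} | {s0} | {s3}.
The equivalence class containing s0 is {s0}, of size 1.

1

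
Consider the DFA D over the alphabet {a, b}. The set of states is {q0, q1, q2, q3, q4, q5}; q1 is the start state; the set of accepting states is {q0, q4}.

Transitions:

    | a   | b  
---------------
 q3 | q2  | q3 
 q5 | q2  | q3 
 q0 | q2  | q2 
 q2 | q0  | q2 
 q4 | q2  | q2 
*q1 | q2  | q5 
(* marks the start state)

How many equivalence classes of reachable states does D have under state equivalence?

3

States {q4} cannot be reached from the start state, so discard them.
P0 = {q0} | {q1,q2,q3,q5}.
On input a, block {q1,q2,q3,q5} splits into {q1,q3,q5} and {q2}.
Stable partition: {q0} | {q1,q3,q5} | {q2} — 3 equivalence classes.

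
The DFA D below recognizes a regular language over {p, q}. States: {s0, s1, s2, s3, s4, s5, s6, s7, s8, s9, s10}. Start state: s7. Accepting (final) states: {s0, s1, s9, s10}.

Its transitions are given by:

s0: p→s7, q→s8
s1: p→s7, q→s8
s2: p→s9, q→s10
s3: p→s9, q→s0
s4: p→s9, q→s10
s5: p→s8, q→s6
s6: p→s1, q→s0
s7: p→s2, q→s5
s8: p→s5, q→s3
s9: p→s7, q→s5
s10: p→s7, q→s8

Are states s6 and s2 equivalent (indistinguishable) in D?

First remove the unreachable states {s4}; 10 states remain.
P0 = {s0,s1,s9,s10} | {s2,s3,s5,s6,s7,s8}.
Refine {s2,s3,s5,s6,s7,s8} on symbol p: members go to different blocks, giving {s2,s3,s6} and {s5,s7,s8}.
Refine {s5,s7,s8} on symbol p: members go to different blocks, giving {s5,s8} and {s7}.
The partition is now stable with 4 blocks: {s0,s1,s9,s10} | {s2,s3,s6} | {s5,s8} | {s7}.
s6 and s2 lie in the same block of the stable partition, so they are equivalent — no string distinguishes them.

Yes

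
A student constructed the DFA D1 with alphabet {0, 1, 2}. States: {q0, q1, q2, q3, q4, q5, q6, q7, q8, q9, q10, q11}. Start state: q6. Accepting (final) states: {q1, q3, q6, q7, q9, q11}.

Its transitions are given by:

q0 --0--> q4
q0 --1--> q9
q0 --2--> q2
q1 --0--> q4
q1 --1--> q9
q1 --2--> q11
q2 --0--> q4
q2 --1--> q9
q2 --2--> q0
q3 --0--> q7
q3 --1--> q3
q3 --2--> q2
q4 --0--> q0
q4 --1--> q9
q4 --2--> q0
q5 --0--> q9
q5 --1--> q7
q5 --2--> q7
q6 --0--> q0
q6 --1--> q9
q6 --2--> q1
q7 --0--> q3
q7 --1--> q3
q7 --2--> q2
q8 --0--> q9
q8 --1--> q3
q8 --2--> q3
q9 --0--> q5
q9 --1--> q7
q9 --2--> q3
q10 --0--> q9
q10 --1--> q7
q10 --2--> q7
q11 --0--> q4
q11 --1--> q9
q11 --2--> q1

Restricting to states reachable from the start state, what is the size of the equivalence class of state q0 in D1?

Reachable states from the start: {q0,q1,q2,q3,q4,q5,q6,q7,q9,q11}. Unreachable: {q8,q10} — drop them.
Initial partition by acceptance: {q1,q3,q6,q7,q9,q11} | {q0,q2,q4,q5}.
On input 0, block {q1,q3,q6,q7,q9,q11} splits into {q1,q6,q9,q11} and {q3,q7}.
On input 1, block {q1,q6,q9,q11} splits into {q1,q6,q11} and {q9}.
On input 0, block {q0,q2,q4,q5} splits into {q0,q2,q4} and {q5}.
The partition is now stable with 5 blocks: {q1,q6,q11} | {q0,q2,q4} | {q3,q7} | {q9} | {q5}.
The equivalence class containing q0 is {q0,q2,q4}, of size 3.

3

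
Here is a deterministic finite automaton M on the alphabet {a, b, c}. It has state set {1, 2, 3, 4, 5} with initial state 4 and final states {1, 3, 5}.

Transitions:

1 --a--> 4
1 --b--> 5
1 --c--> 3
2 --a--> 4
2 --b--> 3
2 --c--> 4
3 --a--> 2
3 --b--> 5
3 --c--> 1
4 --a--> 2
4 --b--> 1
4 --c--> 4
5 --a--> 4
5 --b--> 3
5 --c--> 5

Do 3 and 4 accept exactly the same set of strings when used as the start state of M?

No

All states are reachable from the start state.
Start with accepting vs non-accepting: {1,3,5} | {2,4}.
The partition is now stable with 2 blocks: {1,3,5} | {2,4}.
3 and 4 end up in different blocks, so they are distinguishable. For instance, the string 'ε' is accepted from only 3.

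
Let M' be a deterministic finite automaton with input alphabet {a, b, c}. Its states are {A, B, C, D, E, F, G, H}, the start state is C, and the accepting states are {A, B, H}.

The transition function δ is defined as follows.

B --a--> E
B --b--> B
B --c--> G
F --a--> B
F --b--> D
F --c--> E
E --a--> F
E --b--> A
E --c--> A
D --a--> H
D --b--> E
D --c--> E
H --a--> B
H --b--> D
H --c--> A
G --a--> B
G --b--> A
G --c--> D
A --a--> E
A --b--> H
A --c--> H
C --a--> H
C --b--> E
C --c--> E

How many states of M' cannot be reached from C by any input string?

Exploring from C, all states are eventually visited, so none are unreachable.

0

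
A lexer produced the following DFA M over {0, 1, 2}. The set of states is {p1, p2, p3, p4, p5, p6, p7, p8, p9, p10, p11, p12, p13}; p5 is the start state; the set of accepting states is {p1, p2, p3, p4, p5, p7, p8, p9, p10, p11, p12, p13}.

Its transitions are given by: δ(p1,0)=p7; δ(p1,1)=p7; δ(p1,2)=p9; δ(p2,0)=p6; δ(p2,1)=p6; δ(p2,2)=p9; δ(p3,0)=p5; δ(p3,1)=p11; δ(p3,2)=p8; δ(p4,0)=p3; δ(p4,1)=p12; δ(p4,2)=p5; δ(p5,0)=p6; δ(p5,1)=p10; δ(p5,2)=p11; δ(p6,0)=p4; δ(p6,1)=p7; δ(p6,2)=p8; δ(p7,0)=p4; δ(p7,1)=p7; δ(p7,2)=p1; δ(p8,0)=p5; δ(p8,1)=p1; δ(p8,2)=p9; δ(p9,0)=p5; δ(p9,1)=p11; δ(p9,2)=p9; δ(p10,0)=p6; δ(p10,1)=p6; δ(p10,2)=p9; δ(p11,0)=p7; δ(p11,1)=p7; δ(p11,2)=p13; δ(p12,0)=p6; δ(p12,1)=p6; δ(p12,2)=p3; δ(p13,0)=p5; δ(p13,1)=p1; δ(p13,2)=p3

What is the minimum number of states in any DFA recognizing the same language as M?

First remove the unreachable states {p2}; 12 states remain.
P0 = {p1,p3,p4,p5,p7,p8,p9,p10,p11,p12,p13} | {p6}.
Split {p1,p3,p4,p5,p7,p8,p9,p10,p11,p12,p13} by δ(·,0) → {p1,p3,p4,p7,p8,p9,p11,p13} and {p5,p10,p12}.
Refine {p1,p3,p4,p7,p8,p9,p11,p13} on symbol 0: members go to different blocks, giving {p1,p4,p7,p11} and {p3,p8,p9,p13}.
Split {p1,p4,p7,p11} by δ(·,0) → {p1,p7,p11} and {p4}.
Refine {p1,p7,p11} on symbol 0: members go to different blocks, giving {p1,p11} and {p7}.
Split {p5,p10,p12} by δ(·,1) → {p10,p12} and {p5}.
No further refinement is possible. Final partition (7 blocks): {p1,p11} | {p6} | {p10,p12} | {p3,p8,p9,p13} | {p4} | {p7} | {p5}.

7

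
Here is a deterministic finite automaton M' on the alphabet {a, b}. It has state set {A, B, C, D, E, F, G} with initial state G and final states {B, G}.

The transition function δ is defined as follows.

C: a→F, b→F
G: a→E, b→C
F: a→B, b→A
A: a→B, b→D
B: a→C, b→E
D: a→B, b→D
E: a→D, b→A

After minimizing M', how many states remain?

Every state is reachable, so we keep all 7.
P0 = {B,G} | {A,C,D,E,F}.
Refine {A,C,D,E,F} on symbol a: members go to different blocks, giving {A,D,F} and {C,E}.
Stable partition: {B,G} | {A,D,F} | {C,E} — 3 equivalence classes.

3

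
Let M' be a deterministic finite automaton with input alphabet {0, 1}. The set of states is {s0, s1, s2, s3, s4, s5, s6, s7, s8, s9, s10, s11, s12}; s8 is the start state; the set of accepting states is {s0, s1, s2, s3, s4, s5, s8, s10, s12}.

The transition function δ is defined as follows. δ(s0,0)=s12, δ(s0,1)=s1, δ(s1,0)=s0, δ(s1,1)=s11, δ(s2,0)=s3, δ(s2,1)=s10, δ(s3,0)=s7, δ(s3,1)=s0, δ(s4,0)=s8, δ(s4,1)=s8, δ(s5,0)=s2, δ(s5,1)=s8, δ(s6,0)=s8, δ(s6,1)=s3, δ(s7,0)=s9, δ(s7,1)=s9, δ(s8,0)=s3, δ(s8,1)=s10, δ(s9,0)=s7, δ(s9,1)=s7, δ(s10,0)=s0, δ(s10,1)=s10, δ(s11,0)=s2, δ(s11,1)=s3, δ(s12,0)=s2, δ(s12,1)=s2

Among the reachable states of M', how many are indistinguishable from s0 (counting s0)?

1

States {s4,s5,s6} cannot be reached from the start state, so discard them.
Start with accepting vs non-accepting: {s0,s1,s2,s3,s8,s10,s12} | {s7,s9,s11}.
Split {s0,s1,s2,s3,s8,s10,s12} by δ(·,0) → {s0,s1,s2,s8,s10,s12} and {s3}.
Refine {s0,s1,s2,s8,s10,s12} on symbol 0: members go to different blocks, giving {s0,s1,s10,s12} and {s2,s8}.
Split {s0,s1,s10,s12} by δ(·,0) → {s0,s1,s10} and {s12}.
Refine {s0,s1,s10} on symbol 0: members go to different blocks, giving {s1,s10} and {s0}.
Refine {s1,s10} on symbol 1: members go to different blocks, giving {s1} and {s10}.
On input 0, block {s7,s9,s11} splits into {s7,s9} and {s11}.
No further refinement is possible. Final partition (8 blocks): {s1} | {s7,s9} | {s3} | {s2,s8} | {s12} | {s0} | {s10} | {s11}.
State s0 belongs to the block {s0}, which has 1 states.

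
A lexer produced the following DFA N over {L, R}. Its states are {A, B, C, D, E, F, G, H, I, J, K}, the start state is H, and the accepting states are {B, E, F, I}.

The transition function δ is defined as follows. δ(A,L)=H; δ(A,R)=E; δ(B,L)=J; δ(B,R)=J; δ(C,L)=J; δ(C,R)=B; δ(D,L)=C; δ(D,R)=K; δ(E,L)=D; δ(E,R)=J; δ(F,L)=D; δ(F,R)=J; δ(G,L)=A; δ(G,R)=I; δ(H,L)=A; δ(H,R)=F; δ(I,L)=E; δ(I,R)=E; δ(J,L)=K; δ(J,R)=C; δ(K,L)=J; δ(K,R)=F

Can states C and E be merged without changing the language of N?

Reachable states from the start: {A,B,C,D,E,F,H,J,K}. Unreachable: {G,I} — drop them.
P0 = {B,E,F} | {A,C,D,H,J,K}.
Refine {A,C,D,H,J,K} on symbol R: members go to different blocks, giving {A,C,H,K} and {D,J}.
Refine {A,C,H,K} on symbol L: members go to different blocks, giving {A,H} and {C,K}.
The partition is now stable with 4 blocks: {B,E,F} | {A,H} | {D,J} | {C,K}.
C and E end up in different blocks, so they are distinguishable. For instance, the string 'ε' is accepted from only E.

No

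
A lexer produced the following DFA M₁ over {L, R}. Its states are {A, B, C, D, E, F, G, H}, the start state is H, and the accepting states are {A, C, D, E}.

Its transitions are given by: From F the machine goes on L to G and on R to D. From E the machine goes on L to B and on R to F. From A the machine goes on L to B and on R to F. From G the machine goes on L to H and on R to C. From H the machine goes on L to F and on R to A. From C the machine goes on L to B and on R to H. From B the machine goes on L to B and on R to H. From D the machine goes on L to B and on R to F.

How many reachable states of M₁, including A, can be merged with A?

3

States {E} cannot be reached from the start state, so discard them.
P0 = {A,C,D} | {B,F,G,H}.
Split {B,F,G,H} by δ(·,R) → {F,G,H} and {B}.
No further refinement is possible. Final partition (3 blocks): {A,C,D} | {F,G,H} | {B}.
State A belongs to the block {A,C,D}, which has 3 states.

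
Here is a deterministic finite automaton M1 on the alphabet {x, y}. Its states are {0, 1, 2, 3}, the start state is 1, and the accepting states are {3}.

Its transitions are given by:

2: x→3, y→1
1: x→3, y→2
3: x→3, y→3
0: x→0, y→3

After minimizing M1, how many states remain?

2

States {0} cannot be reached from the start state, so discard them.
Initial partition by acceptance: {3} | {1,2}.
The partition is now stable with 2 blocks: {3} | {1,2}.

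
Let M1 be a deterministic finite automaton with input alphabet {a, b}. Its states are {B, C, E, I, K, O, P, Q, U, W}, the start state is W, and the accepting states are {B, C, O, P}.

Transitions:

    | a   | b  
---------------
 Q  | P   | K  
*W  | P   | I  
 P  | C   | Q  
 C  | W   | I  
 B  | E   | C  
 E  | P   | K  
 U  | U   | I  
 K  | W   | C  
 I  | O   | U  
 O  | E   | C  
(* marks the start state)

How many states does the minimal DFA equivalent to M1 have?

States {B} cannot be reached from the start state, so discard them.
P0 = {C,O,P} | {E,I,K,Q,U,W}.
On input a, block {C,O,P} splits into {C,O} and {P}.
Split {C,O} by δ(·,b) → {O} and {C}.
On input a, block {E,I,K,Q,U,W} splits into {E,Q,W} and {K,U} and {I}.
Refine {E,Q,W} on symbol b: members go to different blocks, giving {E,Q} and {W}.
Refine {K,U} on symbol a: members go to different blocks, giving {U} and {K}.
No further refinement is possible. Final partition (8 blocks): {O} | {E,Q} | {P} | {C} | {U} | {I} | {W} | {K}.

8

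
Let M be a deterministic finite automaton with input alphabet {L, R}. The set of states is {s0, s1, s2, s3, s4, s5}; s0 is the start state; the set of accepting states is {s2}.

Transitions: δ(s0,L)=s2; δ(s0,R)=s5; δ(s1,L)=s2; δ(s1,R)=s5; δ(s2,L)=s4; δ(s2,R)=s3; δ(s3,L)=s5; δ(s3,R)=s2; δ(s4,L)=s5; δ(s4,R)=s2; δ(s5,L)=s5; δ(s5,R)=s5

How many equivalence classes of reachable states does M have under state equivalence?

Reachable states from the start: {s0,s2,s3,s4,s5}. Unreachable: {s1} — drop them.
P0 = {s2} | {s0,s3,s4,s5}.
Split {s0,s3,s4,s5} by δ(·,L) → {s3,s4,s5} and {s0}.
On input R, block {s3,s4,s5} splits into {s3,s4} and {s5}.
Stable partition: {s2} | {s3,s4} | {s0} | {s5} — 4 equivalence classes.

4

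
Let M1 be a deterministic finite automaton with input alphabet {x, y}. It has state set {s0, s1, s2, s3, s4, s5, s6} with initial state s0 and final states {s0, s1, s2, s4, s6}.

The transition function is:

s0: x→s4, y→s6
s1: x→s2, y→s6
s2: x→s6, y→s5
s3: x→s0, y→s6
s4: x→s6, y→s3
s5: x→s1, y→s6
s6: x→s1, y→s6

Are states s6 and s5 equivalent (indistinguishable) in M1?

All states are reachable from the start state.
P0 = {s0,s1,s2,s4,s6} | {s3,s5}.
Split {s0,s1,s2,s4,s6} by δ(·,y) → {s0,s1,s6} and {s2,s4}.
Refine {s0,s1,s6} on symbol x: members go to different blocks, giving {s0,s1} and {s6}.
No further refinement is possible. Final partition (4 blocks): {s0,s1} | {s3,s5} | {s2,s4} | {s6}.
s6 and s5 end up in different blocks, so they are distinguishable. For instance, the string 'ε' is accepted from only s6.

No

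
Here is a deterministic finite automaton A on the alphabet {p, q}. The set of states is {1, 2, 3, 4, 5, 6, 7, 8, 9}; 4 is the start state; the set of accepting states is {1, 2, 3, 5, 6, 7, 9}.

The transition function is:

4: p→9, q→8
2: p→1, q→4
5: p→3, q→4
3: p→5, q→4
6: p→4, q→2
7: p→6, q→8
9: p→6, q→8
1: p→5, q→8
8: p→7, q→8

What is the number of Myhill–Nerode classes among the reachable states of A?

Initial partition by acceptance: {1,2,3,5,6,7,9} | {4,8}.
On input p, block {1,2,3,5,6,7,9} splits into {1,2,3,5,7,9} and {6}.
Split {1,2,3,5,7,9} by δ(·,p) → {1,2,3,5} and {7,9}.
No further refinement is possible. Final partition (4 blocks): {1,2,3,5} | {4,8} | {6} | {7,9}.

4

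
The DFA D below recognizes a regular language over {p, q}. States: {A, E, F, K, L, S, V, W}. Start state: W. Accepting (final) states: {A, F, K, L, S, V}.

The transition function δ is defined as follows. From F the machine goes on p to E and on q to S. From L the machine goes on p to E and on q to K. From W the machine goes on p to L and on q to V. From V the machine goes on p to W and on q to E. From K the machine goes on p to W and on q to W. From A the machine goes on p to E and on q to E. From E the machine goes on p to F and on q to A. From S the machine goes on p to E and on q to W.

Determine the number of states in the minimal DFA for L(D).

3

Start with accepting vs non-accepting: {A,F,K,L,S,V} | {E,W}.
Split {A,F,K,L,S,V} by δ(·,q) → {A,K,S,V} and {F,L}.
The partition is now stable with 3 blocks: {A,K,S,V} | {E,W} | {F,L}.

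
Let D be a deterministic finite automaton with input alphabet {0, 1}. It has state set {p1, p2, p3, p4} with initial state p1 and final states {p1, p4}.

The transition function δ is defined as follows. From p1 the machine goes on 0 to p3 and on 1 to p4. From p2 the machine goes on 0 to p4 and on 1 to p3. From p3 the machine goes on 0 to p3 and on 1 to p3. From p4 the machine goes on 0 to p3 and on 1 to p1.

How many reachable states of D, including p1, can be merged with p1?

2

States {p2} cannot be reached from the start state, so discard them.
Start with accepting vs non-accepting: {p1,p4} | {p3}.
No further refinement is possible. Final partition (2 blocks): {p1,p4} | {p3}.
State p1 belongs to the block {p1,p4}, which has 2 states.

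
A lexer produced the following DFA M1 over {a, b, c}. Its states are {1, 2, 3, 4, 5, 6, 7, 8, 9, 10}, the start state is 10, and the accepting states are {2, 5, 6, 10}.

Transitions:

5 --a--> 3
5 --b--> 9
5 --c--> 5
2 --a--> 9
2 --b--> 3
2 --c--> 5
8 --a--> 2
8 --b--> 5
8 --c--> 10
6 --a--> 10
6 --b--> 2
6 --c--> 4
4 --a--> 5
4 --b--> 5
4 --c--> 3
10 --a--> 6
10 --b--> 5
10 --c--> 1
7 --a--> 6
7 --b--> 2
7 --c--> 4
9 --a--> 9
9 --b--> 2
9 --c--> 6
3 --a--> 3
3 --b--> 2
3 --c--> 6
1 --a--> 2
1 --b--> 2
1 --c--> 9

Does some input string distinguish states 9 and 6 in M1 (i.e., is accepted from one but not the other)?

First remove the unreachable states {7,8}; 8 states remain.
Start with accepting vs non-accepting: {2,5,6,10} | {1,3,4,9}.
Refine {2,5,6,10} on symbol a: members go to different blocks, giving {2,5} and {6,10}.
On input a, block {1,3,4,9} splits into {1,4} and {3,9}.
Stable partition: {2,5} | {1,4} | {6,10} | {3,9} — 4 equivalence classes.
9 and 6 end up in different blocks, so they are distinguishable. For instance, the string 'ε' is accepted from only 6.

Yes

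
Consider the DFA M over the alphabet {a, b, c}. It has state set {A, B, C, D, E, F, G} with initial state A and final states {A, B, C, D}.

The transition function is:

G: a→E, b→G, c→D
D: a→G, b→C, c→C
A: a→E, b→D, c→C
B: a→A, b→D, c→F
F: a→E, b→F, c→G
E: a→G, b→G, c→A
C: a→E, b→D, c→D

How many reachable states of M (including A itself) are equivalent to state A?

3

Reachable states from the start: {A,C,D,E,G}. Unreachable: {B,F} — drop them.
Start with accepting vs non-accepting: {A,C,D} | {E,G}.
No further refinement is possible. Final partition (2 blocks): {A,C,D} | {E,G}.
State A belongs to the block {A,C,D}, which has 3 states.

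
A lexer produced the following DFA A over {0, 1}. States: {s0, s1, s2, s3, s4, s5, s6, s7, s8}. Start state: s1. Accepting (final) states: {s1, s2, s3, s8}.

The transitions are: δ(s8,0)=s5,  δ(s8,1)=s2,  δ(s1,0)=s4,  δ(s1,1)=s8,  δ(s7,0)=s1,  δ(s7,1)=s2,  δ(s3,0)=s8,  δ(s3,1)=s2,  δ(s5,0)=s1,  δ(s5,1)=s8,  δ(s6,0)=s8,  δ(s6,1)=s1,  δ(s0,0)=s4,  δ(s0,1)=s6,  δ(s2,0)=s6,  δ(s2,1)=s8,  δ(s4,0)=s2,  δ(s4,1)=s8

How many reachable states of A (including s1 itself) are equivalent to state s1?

Reachable states from the start: {s1,s2,s4,s5,s6,s8}. Unreachable: {s0,s3,s7} — drop them.
Start with accepting vs non-accepting: {s1,s2,s8} | {s4,s5,s6}.
The partition is now stable with 2 blocks: {s1,s2,s8} | {s4,s5,s6}.
State s1 belongs to the block {s1,s2,s8}, which has 3 states.

3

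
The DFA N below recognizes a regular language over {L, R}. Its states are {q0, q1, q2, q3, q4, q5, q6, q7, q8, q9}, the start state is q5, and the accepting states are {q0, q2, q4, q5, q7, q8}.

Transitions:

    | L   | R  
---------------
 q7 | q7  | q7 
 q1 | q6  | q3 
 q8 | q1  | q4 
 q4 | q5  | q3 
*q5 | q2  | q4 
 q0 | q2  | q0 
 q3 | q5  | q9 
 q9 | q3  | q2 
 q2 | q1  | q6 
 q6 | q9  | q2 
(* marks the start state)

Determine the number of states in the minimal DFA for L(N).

7

States {q0,q7,q8} cannot be reached from the start state, so discard them.
P0 = {q2,q4,q5} | {q1,q3,q6,q9}.
Refine {q2,q4,q5} on symbol L: members go to different blocks, giving {q4,q5} and {q2}.
Refine {q4,q5} on symbol L: members go to different blocks, giving {q4} and {q5}.
Split {q1,q3,q6,q9} by δ(·,L) → {q1,q6,q9} and {q3}.
On input L, block {q1,q6,q9} splits into {q1,q6} and {q9}.
Refine {q1,q6} on symbol L: members go to different blocks, giving {q1} and {q6}.
No further refinement is possible. Final partition (7 blocks): {q4} | {q1} | {q2} | {q5} | {q3} | {q9} | {q6}.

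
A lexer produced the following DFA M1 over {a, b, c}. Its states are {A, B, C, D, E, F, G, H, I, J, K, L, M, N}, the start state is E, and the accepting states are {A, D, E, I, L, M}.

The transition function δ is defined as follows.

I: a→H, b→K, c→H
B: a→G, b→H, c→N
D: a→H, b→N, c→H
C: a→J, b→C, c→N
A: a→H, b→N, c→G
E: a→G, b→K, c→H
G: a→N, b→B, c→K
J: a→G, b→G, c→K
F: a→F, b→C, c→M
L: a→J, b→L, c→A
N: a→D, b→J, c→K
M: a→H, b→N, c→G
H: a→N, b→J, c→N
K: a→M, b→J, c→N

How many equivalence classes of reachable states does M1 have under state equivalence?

First remove the unreachable states {A,C,F,I,L}; 9 states remain.
Start with accepting vs non-accepting: {D,E,M} | {B,G,H,J,K,N}.
Split {B,G,H,J,K,N} by δ(·,a) → {B,G,H,J} and {K,N}.
Split {B,G,H,J} by δ(·,a) → {B,J} and {G,H}.
Stable partition: {D,E,M} | {B,J} | {K,N} | {G,H} — 4 equivalence classes.

4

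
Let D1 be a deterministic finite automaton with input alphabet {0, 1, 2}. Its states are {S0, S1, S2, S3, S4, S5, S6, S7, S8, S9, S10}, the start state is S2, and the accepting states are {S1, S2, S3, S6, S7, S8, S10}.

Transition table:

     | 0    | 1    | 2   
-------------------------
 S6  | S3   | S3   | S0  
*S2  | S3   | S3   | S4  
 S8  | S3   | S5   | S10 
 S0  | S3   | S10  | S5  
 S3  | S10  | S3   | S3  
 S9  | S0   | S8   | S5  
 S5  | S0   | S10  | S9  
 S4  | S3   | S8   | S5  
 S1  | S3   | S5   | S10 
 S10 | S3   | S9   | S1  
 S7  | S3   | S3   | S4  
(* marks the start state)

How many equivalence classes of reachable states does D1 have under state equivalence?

States {S6,S7} cannot be reached from the start state, so discard them.
Initial partition by acceptance: {S1,S2,S3,S8,S10} | {S0,S4,S5,S9}.
Split {S1,S2,S3,S8,S10} by δ(·,1) → {S1,S8,S10} and {S2,S3}.
On input 0, block {S0,S4,S5,S9} splits into {S0,S4} and {S5,S9}.
On input 0, block {S2,S3} splits into {S2} and {S3}.
Stable partition: {S1,S8,S10} | {S0,S4} | {S2} | {S5,S9} | {S3} — 5 equivalence classes.

5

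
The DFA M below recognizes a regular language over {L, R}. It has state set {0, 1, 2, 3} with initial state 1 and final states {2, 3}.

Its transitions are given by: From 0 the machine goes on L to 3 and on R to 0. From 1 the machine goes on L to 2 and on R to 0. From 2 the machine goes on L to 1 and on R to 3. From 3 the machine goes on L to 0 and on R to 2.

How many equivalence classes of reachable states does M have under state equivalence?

2

Every state is reachable, so we keep all 4.
Initial partition by acceptance: {2,3} | {0,1}.
Stable partition: {2,3} | {0,1} — 2 equivalence classes.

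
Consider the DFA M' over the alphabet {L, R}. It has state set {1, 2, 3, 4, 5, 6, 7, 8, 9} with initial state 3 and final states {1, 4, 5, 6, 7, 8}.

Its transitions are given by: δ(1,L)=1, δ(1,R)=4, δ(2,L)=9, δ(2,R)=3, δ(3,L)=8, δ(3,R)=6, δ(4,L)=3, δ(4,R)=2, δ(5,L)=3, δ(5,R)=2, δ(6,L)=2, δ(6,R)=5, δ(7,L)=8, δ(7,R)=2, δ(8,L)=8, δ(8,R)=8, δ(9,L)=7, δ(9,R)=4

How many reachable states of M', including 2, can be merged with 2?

1

First remove the unreachable states {1}; 8 states remain.
Initial partition by acceptance: {4,5,6,7,8} | {2,3,9}.
On input L, block {4,5,6,7,8} splits into {4,5,6} and {7,8}.
Split {4,5,6} by δ(·,R) → {4,5} and {6}.
Refine {2,3,9} on symbol L: members go to different blocks, giving {3,9} and {2}.
Refine {3,9} on symbol R: members go to different blocks, giving {3} and {9}.
On input R, block {7,8} splits into {7} and {8}.
No further refinement is possible. Final partition (7 blocks): {4,5} | {3} | {7} | {6} | {2} | {9} | {8}.
The equivalence class containing 2 is {2}, of size 1.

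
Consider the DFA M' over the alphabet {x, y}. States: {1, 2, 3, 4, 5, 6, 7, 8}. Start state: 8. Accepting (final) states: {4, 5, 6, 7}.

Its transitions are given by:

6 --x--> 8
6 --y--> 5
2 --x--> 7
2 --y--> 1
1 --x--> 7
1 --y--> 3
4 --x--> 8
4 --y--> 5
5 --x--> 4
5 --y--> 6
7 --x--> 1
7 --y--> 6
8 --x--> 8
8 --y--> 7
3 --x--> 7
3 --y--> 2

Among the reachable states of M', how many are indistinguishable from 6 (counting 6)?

Every state is reachable, so we keep all 8.
P0 = {4,5,6,7} | {1,2,3,8}.
Refine {4,5,6,7} on symbol x: members go to different blocks, giving {4,6,7} and {5}.
Split {4,6,7} by δ(·,y) → {4,6} and {7}.
Split {1,2,3,8} by δ(·,x) → {1,2,3} and {8}.
Stable partition: {4,6} | {1,2,3} | {5} | {7} | {8} — 5 equivalence classes.
State 6 belongs to the block {4,6}, which has 2 states.

2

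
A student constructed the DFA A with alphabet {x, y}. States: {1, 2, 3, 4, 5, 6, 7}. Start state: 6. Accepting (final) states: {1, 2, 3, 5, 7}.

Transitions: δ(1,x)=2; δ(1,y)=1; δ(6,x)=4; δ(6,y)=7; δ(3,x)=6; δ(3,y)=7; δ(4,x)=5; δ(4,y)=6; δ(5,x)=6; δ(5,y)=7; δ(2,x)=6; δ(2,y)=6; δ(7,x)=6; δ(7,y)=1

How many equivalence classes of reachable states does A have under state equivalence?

Reachable states from the start: {1,2,4,5,6,7}. Unreachable: {3} — drop them.
P0 = {1,2,5,7} | {4,6}.
Refine {1,2,5,7} on symbol x: members go to different blocks, giving {2,5,7} and {1}.
Refine {2,5,7} on symbol y: members go to different blocks, giving {2} and {5} and {7}.
Refine {4,6} on symbol x: members go to different blocks, giving {4} and {6}.
No further refinement is possible. Final partition (6 blocks): {2} | {4} | {1} | {5} | {7} | {6}.

6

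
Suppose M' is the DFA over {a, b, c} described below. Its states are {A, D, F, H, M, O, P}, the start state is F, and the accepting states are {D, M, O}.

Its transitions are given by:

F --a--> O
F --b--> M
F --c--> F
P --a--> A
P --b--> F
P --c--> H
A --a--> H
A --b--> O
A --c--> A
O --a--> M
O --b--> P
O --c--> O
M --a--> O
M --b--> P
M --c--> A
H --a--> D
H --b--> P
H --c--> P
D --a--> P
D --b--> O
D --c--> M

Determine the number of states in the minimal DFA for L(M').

7

Every state is reachable, so we keep all 7.
Start with accepting vs non-accepting: {D,M,O} | {A,F,H,P}.
Split {D,M,O} by δ(·,a) → {M,O} and {D}.
Split {M,O} by δ(·,c) → {O} and {M}.
Split {A,F,H,P} by δ(·,a) → {A,P} and {F} and {H}.
On input a, block {A,P} splits into {P} and {A}.
No further refinement is possible. Final partition (7 blocks): {O} | {P} | {D} | {M} | {F} | {H} | {A}.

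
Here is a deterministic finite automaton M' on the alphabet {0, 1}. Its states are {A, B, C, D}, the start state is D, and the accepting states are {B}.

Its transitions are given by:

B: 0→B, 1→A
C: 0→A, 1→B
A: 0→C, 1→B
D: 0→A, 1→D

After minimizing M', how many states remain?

3

Start with accepting vs non-accepting: {B} | {A,C,D}.
Refine {A,C,D} on symbol 1: members go to different blocks, giving {A,C} and {D}.
No further refinement is possible. Final partition (3 blocks): {B} | {A,C} | {D}.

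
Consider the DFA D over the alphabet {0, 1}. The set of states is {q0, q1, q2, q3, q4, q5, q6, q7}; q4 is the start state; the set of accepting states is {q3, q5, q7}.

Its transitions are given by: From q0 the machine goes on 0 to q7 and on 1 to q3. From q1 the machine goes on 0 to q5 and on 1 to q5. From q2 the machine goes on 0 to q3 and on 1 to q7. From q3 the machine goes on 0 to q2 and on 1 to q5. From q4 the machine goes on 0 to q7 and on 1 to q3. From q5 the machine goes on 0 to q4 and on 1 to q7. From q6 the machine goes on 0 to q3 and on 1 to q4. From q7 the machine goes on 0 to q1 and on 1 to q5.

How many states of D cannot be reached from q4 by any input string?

No path from q4 leads to q0, q6; the other 6 states are all reachable.

2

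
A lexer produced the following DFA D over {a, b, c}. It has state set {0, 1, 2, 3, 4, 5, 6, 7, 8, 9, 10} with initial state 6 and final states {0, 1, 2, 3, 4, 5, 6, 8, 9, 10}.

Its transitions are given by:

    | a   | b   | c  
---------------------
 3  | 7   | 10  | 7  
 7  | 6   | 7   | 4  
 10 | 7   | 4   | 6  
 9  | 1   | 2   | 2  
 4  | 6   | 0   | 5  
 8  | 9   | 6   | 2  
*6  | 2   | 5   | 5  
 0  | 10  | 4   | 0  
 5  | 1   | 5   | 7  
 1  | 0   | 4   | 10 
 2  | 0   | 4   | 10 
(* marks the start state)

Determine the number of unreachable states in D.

No path from 6 leads to 3, 8, 9; the other 8 states are all reachable.

3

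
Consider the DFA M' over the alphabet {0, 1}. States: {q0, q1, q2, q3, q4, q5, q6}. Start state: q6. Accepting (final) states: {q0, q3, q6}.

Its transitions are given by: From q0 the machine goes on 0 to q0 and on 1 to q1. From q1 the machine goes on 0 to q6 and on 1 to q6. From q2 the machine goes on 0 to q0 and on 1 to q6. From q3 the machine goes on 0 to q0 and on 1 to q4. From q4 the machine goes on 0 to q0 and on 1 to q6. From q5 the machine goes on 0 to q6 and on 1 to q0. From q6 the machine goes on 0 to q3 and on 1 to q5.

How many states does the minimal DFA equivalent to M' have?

2

Reachable states from the start: {q0,q1,q3,q4,q5,q6}. Unreachable: {q2} — drop them.
P0 = {q0,q3,q6} | {q1,q4,q5}.
No further refinement is possible. Final partition (2 blocks): {q0,q3,q6} | {q1,q4,q5}.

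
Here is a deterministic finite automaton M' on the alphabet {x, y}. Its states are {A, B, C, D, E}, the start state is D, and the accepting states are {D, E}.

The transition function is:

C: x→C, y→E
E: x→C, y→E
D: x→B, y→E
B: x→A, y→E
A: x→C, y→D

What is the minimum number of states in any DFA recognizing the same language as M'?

Every state is reachable, so we keep all 5.
Initial partition by acceptance: {D,E} | {A,B,C}.
Stable partition: {D,E} | {A,B,C} — 2 equivalence classes.

2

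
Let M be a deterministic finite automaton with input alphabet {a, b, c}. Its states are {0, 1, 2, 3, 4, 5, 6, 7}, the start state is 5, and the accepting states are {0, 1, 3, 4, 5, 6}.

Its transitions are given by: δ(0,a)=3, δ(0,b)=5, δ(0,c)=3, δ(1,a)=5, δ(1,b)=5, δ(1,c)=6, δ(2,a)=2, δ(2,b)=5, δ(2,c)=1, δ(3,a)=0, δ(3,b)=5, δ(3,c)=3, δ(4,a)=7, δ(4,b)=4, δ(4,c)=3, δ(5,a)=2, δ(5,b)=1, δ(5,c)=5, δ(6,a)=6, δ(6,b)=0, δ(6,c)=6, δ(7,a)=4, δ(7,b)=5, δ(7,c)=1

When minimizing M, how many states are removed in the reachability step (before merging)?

No path from 5 leads to 4, 7; the other 6 states are all reachable.

2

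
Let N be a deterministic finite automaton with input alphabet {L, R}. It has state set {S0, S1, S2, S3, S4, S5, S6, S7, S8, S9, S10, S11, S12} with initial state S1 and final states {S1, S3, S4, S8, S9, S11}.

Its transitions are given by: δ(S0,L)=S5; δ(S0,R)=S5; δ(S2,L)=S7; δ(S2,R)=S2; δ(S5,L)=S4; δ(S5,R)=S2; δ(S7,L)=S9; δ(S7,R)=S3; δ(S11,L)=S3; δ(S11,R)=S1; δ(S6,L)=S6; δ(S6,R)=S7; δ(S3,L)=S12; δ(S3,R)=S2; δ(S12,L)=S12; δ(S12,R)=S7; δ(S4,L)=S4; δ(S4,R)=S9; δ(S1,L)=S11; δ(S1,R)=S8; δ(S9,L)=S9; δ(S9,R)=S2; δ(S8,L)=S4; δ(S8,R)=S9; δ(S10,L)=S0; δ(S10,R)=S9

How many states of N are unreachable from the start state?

4

No path from S1 leads to S0, S5, S6, S10; the other 9 states are all reachable.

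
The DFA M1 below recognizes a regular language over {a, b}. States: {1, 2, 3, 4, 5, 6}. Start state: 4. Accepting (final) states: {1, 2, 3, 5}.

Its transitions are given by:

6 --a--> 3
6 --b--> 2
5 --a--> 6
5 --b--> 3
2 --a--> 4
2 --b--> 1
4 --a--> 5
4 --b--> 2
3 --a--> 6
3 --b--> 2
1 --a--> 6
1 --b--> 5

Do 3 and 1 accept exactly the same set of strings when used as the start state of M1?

Every state is reachable, so we keep all 6.
Start with accepting vs non-accepting: {1,2,3,5} | {4,6}.
Stable partition: {1,2,3,5} | {4,6} — 2 equivalence classes.
3 and 1 lie in the same block of the stable partition, so they are equivalent — no string distinguishes them.

Yes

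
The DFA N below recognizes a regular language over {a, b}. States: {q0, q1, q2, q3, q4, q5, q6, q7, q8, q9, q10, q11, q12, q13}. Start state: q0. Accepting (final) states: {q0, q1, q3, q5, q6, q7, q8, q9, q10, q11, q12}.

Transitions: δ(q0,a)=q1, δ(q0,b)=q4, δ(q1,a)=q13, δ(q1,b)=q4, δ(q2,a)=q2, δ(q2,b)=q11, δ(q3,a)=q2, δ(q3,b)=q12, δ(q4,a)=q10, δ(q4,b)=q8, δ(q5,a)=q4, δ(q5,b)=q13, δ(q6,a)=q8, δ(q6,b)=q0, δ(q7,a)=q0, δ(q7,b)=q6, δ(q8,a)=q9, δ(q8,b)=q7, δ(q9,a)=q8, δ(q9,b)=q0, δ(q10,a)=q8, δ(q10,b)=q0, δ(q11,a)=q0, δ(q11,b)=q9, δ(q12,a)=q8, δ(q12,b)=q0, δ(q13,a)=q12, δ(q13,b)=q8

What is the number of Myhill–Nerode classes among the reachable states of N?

Reachable states from the start: {q0,q1,q4,q6,q7,q8,q9,q10,q12,q13}. Unreachable: {q2,q3,q5,q11} — drop them.
Initial partition by acceptance: {q0,q1,q6,q7,q8,q9,q10,q12} | {q4,q13}.
On input a, block {q0,q1,q6,q7,q8,q9,q10,q12} splits into {q0,q6,q7,q8,q9,q10,q12} and {q1}.
Refine {q0,q6,q7,q8,q9,q10,q12} on symbol a: members go to different blocks, giving {q6,q7,q8,q9,q10,q12} and {q0}.
Split {q6,q7,q8,q9,q10,q12} by δ(·,a) → {q6,q8,q9,q10,q12} and {q7}.
Refine {q6,q8,q9,q10,q12} on symbol b: members go to different blocks, giving {q6,q9,q10,q12} and {q8}.
No further refinement is possible. Final partition (6 blocks): {q6,q9,q10,q12} | {q4,q13} | {q1} | {q0} | {q7} | {q8}.

6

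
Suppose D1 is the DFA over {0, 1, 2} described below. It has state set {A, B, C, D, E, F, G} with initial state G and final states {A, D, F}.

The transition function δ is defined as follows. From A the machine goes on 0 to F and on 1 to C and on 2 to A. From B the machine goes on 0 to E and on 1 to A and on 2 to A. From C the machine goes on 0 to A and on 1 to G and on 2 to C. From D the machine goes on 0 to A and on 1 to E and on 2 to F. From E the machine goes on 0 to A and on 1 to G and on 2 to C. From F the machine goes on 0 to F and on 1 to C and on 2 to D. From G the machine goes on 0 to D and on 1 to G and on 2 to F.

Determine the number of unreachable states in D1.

1

Starting at G and following transitions, the reachable set is {A, C, D, E, F, G}. That leaves B unreachable — 1 in total.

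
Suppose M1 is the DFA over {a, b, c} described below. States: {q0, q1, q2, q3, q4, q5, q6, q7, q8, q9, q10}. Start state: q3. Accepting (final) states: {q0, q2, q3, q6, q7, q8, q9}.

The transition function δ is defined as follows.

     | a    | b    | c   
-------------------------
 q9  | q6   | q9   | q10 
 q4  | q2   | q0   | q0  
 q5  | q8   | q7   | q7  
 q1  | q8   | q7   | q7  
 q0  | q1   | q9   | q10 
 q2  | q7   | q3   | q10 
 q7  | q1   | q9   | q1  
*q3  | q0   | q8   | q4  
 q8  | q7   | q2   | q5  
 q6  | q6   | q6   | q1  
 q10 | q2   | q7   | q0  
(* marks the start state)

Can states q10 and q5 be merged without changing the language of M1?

Yes

All states are reachable from the start state.
Start with accepting vs non-accepting: {q0,q2,q3,q6,q7,q8,q9} | {q1,q4,q5,q10}.
Refine {q0,q2,q3,q6,q7,q8,q9} on symbol a: members go to different blocks, giving {q2,q3,q6,q8,q9} and {q0,q7}.
On input a, block {q2,q3,q6,q8,q9} splits into {q2,q3,q8} and {q6,q9}.
Stable partition: {q2,q3,q8} | {q1,q4,q5,q10} | {q0,q7} | {q6,q9} — 4 equivalence classes.
q10 and q5 lie in the same block of the stable partition, so they are equivalent — no string distinguishes them.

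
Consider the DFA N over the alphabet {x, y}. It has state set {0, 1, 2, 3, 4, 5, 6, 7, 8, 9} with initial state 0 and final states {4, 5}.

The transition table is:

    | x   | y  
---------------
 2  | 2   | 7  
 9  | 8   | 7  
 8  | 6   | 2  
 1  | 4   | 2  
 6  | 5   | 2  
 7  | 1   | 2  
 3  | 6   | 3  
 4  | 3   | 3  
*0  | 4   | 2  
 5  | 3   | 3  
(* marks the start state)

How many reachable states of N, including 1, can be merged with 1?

First remove the unreachable states {8,9}; 8 states remain.
Initial partition by acceptance: {4,5} | {0,1,2,3,6,7}.
Split {0,1,2,3,6,7} by δ(·,x) → {0,1,6} and {2,3,7}.
Split {2,3,7} by δ(·,x) → {3,7} and {2}.
On input y, block {3,7} splits into {3} and {7}.
Stable partition: {4,5} | {0,1,6} | {3} | {2} | {7} — 5 equivalence classes.
State 1 belongs to the block {0,1,6}, which has 3 states.

3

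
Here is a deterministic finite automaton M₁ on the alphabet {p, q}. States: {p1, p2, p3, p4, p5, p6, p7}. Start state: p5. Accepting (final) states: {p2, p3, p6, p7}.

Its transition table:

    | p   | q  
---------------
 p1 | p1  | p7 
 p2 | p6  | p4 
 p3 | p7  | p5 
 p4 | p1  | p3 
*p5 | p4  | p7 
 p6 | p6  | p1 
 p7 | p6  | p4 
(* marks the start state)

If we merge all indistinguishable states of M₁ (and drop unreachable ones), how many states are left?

Reachable states from the start: {p1,p3,p4,p5,p6,p7}. Unreachable: {p2} — drop them.
Initial partition by acceptance: {p3,p6,p7} | {p1,p4,p5}.
Stable partition: {p3,p6,p7} | {p1,p4,p5} — 2 equivalence classes.

2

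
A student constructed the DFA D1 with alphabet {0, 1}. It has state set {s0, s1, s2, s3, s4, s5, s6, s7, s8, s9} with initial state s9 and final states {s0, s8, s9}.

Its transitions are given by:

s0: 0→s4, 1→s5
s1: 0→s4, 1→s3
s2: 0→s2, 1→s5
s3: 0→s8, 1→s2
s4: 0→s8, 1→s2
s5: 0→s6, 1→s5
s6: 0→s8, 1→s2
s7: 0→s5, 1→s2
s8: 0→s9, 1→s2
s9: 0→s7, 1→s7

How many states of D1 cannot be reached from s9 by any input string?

BFS from s9 reaches {s2, s5, s6, s7, s8, s9}; the 4 state(s) s0, s1, s3, s4 are never visited.

4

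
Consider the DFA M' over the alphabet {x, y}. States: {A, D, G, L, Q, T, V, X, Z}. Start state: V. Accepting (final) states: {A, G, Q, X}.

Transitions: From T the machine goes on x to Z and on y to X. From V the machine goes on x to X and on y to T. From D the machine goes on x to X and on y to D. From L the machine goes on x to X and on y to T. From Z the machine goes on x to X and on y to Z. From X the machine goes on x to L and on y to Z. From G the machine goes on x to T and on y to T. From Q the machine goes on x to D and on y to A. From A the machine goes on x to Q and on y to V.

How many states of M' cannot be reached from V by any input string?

4

BFS from V reaches {L, T, V, X, Z}; the 4 state(s) A, D, G, Q are never visited.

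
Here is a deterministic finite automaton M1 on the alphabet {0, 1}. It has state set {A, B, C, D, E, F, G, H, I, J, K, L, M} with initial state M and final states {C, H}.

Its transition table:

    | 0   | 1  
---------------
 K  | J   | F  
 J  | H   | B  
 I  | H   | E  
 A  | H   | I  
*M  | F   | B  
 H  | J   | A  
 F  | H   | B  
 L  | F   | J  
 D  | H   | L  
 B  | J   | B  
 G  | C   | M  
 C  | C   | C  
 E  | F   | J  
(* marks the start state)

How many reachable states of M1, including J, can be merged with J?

2

Reachable states from the start: {A,B,E,F,H,I,J,M}. Unreachable: {C,D,G,K,L} — drop them.
P0 = {H} | {A,B,E,F,I,J,M}.
On input 0, block {A,B,E,F,I,J,M} splits into {A,F,I,J} and {B,E,M}.
On input 1, block {A,F,I,J} splits into {F,I,J} and {A}.
On input 1, block {B,E,M} splits into {B,M} and {E}.
On input 1, block {F,I,J} splits into {F,J} and {I}.
No further refinement is possible. Final partition (6 blocks): {H} | {F,J} | {B,M} | {A} | {E} | {I}.
The equivalence class containing J is {F,J}, of size 2.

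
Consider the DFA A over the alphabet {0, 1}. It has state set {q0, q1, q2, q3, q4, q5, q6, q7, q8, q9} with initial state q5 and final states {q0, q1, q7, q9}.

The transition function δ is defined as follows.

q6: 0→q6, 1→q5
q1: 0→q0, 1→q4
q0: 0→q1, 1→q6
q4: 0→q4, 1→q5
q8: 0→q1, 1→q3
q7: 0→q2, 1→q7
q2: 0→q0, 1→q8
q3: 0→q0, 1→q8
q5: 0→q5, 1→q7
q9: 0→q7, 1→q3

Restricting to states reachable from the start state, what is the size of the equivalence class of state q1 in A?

States {q9} cannot be reached from the start state, so discard them.
Initial partition by acceptance: {q0,q1,q7} | {q2,q3,q4,q5,q6,q8}.
Refine {q0,q1,q7} on symbol 0: members go to different blocks, giving {q0,q1} and {q7}.
Split {q2,q3,q4,q5,q6,q8} by δ(·,0) → {q2,q3,q8} and {q4,q5,q6}.
On input 1, block {q4,q5,q6} splits into {q4,q6} and {q5}.
No further refinement is possible. Final partition (5 blocks): {q0,q1} | {q2,q3,q8} | {q7} | {q4,q6} | {q5}.
The equivalence class containing q1 is {q0,q1}, of size 2.

2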